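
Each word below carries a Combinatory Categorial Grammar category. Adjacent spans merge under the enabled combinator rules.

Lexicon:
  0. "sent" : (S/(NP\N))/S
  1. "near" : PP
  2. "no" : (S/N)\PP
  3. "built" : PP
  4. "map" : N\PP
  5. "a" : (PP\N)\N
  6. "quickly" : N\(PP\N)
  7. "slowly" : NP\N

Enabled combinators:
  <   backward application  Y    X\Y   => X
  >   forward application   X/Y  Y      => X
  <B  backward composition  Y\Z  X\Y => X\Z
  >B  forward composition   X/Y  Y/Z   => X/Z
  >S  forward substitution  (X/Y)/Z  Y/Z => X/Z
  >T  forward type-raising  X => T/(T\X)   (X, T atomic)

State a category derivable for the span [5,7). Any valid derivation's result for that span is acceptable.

N\N

[0,8] S   >
  [0,5] S/(NP\N)   >
    [0,1] "sent" : (S/(NP\N))/S
    [1,5] S   >
      [1,3] S/N   <
        [1,2] "near" : PP
        [2,3] "no" : (S/N)\PP
      [3,5] N   >
        [3,4] N/(N\PP)   >T
          [3,4] "built" : PP
        [4,5] "map" : N\PP
  [5,8] NP\N   <B
    [5,7] N\N   <B
      [5,6] "a" : (PP\N)\N
      [6,7] "quickly" : N\(PP\N)
    [7,8] "slowly" : NP\N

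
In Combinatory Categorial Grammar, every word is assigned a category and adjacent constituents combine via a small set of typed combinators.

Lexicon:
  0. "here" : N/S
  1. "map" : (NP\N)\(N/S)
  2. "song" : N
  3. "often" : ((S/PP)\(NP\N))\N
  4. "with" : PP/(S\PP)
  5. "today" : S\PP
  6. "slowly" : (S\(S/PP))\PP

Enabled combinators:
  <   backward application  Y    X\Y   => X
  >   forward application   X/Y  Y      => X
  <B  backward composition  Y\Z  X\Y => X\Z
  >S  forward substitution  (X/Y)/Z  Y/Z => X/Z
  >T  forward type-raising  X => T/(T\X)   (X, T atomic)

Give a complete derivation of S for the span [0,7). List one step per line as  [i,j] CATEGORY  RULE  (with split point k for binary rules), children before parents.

[0,7] S   <
  [0,4] S/PP   <
    [0,2] NP\N   <
      [0,1] "here" : N/S
      [1,2] "map" : (NP\N)\(N/S)
    [2,4] (S/PP)\(NP\N)   <
      [2,3] "song" : N
      [3,4] "often" : ((S/PP)\(NP\N))\N
  [4,7] S\(S/PP)   <
    [4,6] PP   >
      [4,5] "with" : PP/(S\PP)
      [5,6] "today" : S\PP
    [6,7] "slowly" : (S\(S/PP))\PP

[0,1] N/S  lex  "here"
[1,2] (NP\N)\(N/S)  lex  "map"
[0,2] NP\N  <  k=1
[2,3] N  lex  "song"
[3,4] ((S/PP)\(NP\N))\N  lex  "often"
[2,4] (S/PP)\(NP\N)  <  k=3
[0,4] S/PP  <  k=2
[4,5] PP/(S\PP)  lex  "with"
[5,6] S\PP  lex  "today"
[4,6] PP  >  k=5
[6,7] (S\(S/PP))\PP  lex  "slowly"
[4,7] S\(S/PP)  <  k=6
[0,7] S  <  k=4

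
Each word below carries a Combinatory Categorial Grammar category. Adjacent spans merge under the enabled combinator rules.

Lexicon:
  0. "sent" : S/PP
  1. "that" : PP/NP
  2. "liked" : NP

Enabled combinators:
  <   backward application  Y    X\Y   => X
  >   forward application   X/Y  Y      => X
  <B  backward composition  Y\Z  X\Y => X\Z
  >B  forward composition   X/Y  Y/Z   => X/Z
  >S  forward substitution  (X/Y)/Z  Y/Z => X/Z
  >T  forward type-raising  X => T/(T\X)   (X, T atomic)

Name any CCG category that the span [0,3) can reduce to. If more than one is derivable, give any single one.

S

[0,3] S   >
  [0,2] S/NP   >B
    [0,1] "sent" : S/PP
    [1,2] "that" : PP/NP
  [2,3] "liked" : NP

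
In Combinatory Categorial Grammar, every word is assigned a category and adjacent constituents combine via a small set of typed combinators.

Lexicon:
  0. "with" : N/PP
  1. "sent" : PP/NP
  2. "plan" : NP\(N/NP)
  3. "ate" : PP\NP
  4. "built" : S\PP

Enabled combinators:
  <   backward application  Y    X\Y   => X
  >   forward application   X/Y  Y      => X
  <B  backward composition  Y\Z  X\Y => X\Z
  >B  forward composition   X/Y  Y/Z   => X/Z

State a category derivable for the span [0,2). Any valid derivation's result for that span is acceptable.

[0,5] S   <
  [0,4] PP   <
    [0,3] NP   <
      [0,2] N/NP   >B
        [0,1] "with" : N/PP
        [1,2] "sent" : PP/NP
      [2,3] "plan" : NP\(N/NP)
    [3,4] "ate" : PP\NP
  [4,5] "built" : S\PP

N/NP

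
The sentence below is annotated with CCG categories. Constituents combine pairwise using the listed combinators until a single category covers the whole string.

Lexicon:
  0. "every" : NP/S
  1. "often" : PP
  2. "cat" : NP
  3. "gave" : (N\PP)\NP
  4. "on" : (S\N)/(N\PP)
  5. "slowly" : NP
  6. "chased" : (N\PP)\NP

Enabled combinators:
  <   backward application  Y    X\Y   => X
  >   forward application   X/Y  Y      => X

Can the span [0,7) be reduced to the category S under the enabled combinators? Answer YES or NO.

NO

NP/S PP NP (N\PP)\NP (S\N)/(N\PP) NP (N\PP)\NP
CKY chart[0,7] = {NP}; S ∉ chart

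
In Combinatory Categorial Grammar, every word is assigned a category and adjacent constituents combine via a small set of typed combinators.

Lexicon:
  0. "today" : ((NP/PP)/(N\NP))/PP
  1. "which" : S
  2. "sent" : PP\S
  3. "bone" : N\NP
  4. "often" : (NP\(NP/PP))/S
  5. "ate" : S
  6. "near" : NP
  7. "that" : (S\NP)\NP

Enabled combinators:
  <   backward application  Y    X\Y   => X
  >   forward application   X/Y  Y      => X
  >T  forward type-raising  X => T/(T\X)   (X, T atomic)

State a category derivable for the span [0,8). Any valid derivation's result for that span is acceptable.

[0,8] S   <
  [0,6] NP   <
    [0,4] NP/PP   >
      [0,3] (NP/PP)/(N\NP)   >
        [0,1] "today" : ((NP/PP)/(N\NP))/PP
        [1,3] PP   >
          [1,2] PP/(PP\S)   >T
            [1,2] "which" : S
          [2,3] "sent" : PP\S
      [3,4] "bone" : N\NP
    [4,6] NP\(NP/PP)   >
      [4,5] "often" : (NP\(NP/PP))/S
      [5,6] "ate" : S
  [6,8] S\NP   <
    [6,7] "near" : NP
    [7,8] "that" : (S\NP)\NP

S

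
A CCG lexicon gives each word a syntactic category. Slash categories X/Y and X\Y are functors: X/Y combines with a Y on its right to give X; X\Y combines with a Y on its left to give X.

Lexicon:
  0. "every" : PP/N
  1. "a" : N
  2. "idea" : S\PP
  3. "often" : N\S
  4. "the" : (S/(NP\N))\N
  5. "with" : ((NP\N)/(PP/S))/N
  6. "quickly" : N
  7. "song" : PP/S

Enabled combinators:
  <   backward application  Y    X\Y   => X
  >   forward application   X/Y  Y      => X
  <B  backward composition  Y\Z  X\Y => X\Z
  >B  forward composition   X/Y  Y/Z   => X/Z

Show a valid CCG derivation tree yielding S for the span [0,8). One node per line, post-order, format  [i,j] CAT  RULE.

[0,1] PP/N  lex  "every"
[1,2] N  lex  "a"
[0,2] PP  >  k=1
[2,3] S\PP  lex  "idea"
[0,3] S  <  k=2
[3,4] N\S  lex  "often"
[0,4] N  <  k=3
[4,5] (S/(NP\N))\N  lex  "the"
[0,5] S/(NP\N)  <  k=4
[5,6] ((NP\N)/(PP/S))/N  lex  "with"
[6,7] N  lex  "quickly"
[5,7] (NP\N)/(PP/S)  >  k=6
[7,8] PP/S  lex  "song"
[5,8] NP\N  >  k=7
[0,8] S  >  k=5

[0,8] S   >
  [0,5] S/(NP\N)   <
    [0,4] N   <
      [0,3] S   <
        [0,2] PP   >
          [0,1] "every" : PP/N
          [1,2] "a" : N
        [2,3] "idea" : S\PP
      [3,4] "often" : N\S
    [4,5] "the" : (S/(NP\N))\N
  [5,8] NP\N   >
    [5,7] (NP\N)/(PP/S)   >
      [5,6] "with" : ((NP\N)/(PP/S))/N
      [6,7] "quickly" : N
    [7,8] "song" : PP/S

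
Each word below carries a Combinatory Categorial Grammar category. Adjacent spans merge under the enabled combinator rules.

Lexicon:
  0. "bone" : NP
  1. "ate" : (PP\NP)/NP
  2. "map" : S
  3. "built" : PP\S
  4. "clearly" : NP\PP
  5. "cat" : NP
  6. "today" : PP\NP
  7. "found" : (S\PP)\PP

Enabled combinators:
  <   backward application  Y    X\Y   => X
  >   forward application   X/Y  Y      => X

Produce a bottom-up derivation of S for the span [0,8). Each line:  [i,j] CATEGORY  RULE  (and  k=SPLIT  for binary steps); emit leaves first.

[0,8] S   <
  [0,5] PP   <
    [0,1] "bone" : NP
    [1,5] PP\NP   >
      [1,2] "ate" : (PP\NP)/NP
      [2,5] NP   <
        [2,4] PP   <
          [2,3] "map" : S
          [3,4] "built" : PP\S
        [4,5] "clearly" : NP\PP
  [5,8] S\PP   <
    [5,7] PP   <
      [5,6] "cat" : NP
      [6,7] "today" : PP\NP
    [7,8] "found" : (S\PP)\PP

[0,1] NP  lex  "bone"
[1,2] (PP\NP)/NP  lex  "ate"
[2,3] S  lex  "map"
[3,4] PP\S  lex  "built"
[2,4] PP  <  k=3
[4,5] NP\PP  lex  "clearly"
[2,5] NP  <  k=4
[1,5] PP\NP  >  k=2
[0,5] PP  <  k=1
[5,6] NP  lex  "cat"
[6,7] PP\NP  lex  "today"
[5,7] PP  <  k=6
[7,8] (S\PP)\PP  lex  "found"
[5,8] S\PP  <  k=7
[0,8] S  <  k=5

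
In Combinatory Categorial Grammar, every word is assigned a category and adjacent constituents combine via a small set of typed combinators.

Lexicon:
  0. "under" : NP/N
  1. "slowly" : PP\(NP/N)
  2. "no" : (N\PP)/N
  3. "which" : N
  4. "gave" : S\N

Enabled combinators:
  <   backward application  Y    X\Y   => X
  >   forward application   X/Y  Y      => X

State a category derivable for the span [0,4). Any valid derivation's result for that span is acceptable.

[0,5] S   <
  [0,4] N   <
    [0,2] PP   <
      [0,1] "under" : NP/N
      [1,2] "slowly" : PP\(NP/N)
    [2,4] N\PP   >
      [2,3] "no" : (N\PP)/N
      [3,4] "which" : N
  [4,5] "gave" : S\N

N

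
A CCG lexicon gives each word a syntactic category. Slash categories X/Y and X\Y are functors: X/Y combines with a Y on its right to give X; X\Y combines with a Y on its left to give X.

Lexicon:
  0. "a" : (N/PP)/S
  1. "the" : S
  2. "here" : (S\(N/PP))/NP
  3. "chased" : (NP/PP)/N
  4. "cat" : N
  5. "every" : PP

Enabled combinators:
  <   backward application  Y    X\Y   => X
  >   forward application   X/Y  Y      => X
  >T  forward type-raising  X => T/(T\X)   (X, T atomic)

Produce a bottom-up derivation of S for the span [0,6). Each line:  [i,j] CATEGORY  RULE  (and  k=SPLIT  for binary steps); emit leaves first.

[0,1] (N/PP)/S  lex  "a"
[1,2] S  lex  "the"
[0,2] N/PP  >  k=1
[2,3] (S\(N/PP))/NP  lex  "here"
[3,4] (NP/PP)/N  lex  "chased"
[4,5] N  lex  "cat"
[3,5] NP/PP  >  k=4
[5,6] PP  lex  "every"
[3,6] NP  >  k=5
[2,6] S\(N/PP)  >  k=3
[0,6] S  <  k=2

[0,6] S   <
  [0,2] N/PP   >
    [0,1] "a" : (N/PP)/S
    [1,2] "the" : S
  [2,6] S\(N/PP)   >
    [2,3] "here" : (S\(N/PP))/NP
    [3,6] NP   >
      [3,5] NP/PP   >
        [3,4] "chased" : (NP/PP)/N
        [4,5] "cat" : N
      [5,6] "every" : PP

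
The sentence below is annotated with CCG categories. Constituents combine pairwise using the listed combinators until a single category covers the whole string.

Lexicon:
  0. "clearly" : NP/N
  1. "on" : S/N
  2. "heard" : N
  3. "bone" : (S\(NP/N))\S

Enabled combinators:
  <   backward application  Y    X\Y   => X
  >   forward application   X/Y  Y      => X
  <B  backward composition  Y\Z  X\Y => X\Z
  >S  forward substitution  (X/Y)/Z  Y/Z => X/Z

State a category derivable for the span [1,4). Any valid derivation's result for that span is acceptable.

[0,4] S   <
  [0,1] "clearly" : NP/N
  [1,4] S\(NP/N)   <
    [1,3] S   >
      [1,2] "on" : S/N
      [2,3] "heard" : N
    [3,4] "bone" : (S\(NP/N))\S

S\(NP/N)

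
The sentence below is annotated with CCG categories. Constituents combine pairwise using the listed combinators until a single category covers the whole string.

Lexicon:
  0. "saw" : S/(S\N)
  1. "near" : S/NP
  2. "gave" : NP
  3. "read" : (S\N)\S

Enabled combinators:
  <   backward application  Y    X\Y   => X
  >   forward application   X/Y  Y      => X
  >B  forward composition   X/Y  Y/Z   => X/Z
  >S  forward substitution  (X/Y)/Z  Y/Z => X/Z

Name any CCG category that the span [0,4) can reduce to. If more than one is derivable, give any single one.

[0,4] S   >
  [0,1] "saw" : S/(S\N)
  [1,4] S\N   <
    [1,3] S   >
      [1,2] "near" : S/NP
      [2,3] "gave" : NP
    [3,4] "read" : (S\N)\S

S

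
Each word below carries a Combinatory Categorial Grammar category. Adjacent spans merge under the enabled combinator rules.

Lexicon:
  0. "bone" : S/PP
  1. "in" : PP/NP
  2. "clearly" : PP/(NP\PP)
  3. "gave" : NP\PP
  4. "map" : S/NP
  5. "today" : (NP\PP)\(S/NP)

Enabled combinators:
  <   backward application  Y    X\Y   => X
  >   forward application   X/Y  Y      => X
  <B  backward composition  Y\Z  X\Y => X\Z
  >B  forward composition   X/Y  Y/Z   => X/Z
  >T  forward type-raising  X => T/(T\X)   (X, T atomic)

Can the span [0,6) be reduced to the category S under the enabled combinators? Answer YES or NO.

[0,6] S   >
  [0,2] S/NP   >B
    [0,1] "bone" : S/PP
    [1,2] "in" : PP/NP
  [2,6] NP   <
    [2,4] PP   >
      [2,3] "clearly" : PP/(NP\PP)
      [3,4] "gave" : NP\PP
    [4,6] NP\PP   <
      [4,5] "map" : S/NP
      [5,6] "today" : (NP\PP)\(S/NP)

YES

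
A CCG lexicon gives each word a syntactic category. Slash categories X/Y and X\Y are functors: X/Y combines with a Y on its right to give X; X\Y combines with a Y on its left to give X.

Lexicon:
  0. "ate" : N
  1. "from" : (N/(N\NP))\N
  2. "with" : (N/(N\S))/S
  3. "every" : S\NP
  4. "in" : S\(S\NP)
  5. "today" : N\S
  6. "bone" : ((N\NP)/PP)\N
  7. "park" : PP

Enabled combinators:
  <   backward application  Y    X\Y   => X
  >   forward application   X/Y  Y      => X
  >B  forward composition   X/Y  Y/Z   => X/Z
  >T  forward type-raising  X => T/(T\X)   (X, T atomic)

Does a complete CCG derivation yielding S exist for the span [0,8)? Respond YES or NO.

NO

N (N/(N\NP))\N (N/(N\S))/S S\NP S\(S\NP) N\S ((N\NP)/PP)\N PP
CKY chart[0,8] = {N, N/(N\N), N/(PP\PP), NP/(NP\N), PP/(PP\N), S/(S\N)}; S ∉ chart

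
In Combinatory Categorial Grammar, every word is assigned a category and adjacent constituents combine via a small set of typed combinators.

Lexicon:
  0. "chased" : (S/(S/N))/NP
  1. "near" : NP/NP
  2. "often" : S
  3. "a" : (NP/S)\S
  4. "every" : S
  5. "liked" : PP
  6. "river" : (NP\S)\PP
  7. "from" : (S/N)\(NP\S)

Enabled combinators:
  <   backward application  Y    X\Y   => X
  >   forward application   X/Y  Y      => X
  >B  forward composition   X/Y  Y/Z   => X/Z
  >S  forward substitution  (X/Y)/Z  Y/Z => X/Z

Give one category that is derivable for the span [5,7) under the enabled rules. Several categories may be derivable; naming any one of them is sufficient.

NP\S

[0,8] S   >
  [0,5] S/(S/N)   >
    [0,1] "chased" : (S/(S/N))/NP
    [1,5] NP   >
      [1,4] NP/S   >B
        [1,2] "near" : NP/NP
        [2,4] NP/S   <
          [2,3] "often" : S
          [3,4] "a" : (NP/S)\S
      [4,5] "every" : S
  [5,8] S/N   <
    [5,7] NP\S   <
      [5,6] "liked" : PP
      [6,7] "river" : (NP\S)\PP
    [7,8] "from" : (S/N)\(NP\S)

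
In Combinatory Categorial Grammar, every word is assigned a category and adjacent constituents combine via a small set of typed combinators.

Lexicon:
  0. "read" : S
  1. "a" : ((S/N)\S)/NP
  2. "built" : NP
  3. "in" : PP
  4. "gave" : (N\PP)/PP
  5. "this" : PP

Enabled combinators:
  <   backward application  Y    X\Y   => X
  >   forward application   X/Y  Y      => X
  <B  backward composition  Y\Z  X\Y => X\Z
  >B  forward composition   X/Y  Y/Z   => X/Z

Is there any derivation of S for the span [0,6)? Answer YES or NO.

[0,6] S   >
  [0,3] S/N   <
    [0,1] "read" : S
    [1,3] (S/N)\S   >
      [1,2] "a" : ((S/N)\S)/NP
      [2,3] "built" : NP
  [3,6] N   <
    [3,4] "in" : PP
    [4,6] N\PP   >
      [4,5] "gave" : (N\PP)/PP
      [5,6] "this" : PP

YES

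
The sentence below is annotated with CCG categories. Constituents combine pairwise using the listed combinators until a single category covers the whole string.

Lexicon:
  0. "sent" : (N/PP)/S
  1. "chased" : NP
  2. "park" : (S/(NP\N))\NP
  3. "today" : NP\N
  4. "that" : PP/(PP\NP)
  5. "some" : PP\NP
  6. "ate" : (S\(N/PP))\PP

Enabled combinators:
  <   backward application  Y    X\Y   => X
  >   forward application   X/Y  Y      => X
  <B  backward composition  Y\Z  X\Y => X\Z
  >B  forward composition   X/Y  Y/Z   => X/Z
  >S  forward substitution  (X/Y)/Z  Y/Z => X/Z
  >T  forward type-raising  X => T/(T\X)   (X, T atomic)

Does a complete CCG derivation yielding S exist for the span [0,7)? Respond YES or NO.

YES

[0,7] S   <
  [0,4] N/PP   >
    [0,1] "sent" : (N/PP)/S
    [1,4] S   >
      [1,3] S/(NP\N)   <
        [1,2] "chased" : NP
        [2,3] "park" : (S/(NP\N))\NP
      [3,4] "today" : NP\N
  [4,7] S\(N/PP)   <
    [4,6] PP   >
      [4,5] "that" : PP/(PP\NP)
      [5,6] "some" : PP\NP
    [6,7] "ate" : (S\(N/PP))\PP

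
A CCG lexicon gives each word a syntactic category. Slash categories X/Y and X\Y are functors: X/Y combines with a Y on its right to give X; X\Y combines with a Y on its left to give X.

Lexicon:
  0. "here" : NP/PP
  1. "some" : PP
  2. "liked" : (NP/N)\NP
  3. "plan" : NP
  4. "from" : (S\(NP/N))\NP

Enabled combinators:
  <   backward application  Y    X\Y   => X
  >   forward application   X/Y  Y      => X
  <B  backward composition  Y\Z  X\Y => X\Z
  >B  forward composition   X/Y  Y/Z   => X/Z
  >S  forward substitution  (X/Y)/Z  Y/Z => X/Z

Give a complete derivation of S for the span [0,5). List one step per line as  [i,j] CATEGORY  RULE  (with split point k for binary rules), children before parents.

[0,1] NP/PP  lex  "here"
[1,2] PP  lex  "some"
[0,2] NP  >  k=1
[2,3] (NP/N)\NP  lex  "liked"
[0,3] NP/N  <  k=2
[3,4] NP  lex  "plan"
[4,5] (S\(NP/N))\NP  lex  "from"
[3,5] S\(NP/N)  <  k=4
[0,5] S  <  k=3

[0,5] S   <
  [0,3] NP/N   <
    [0,2] NP   >
      [0,1] "here" : NP/PP
      [1,2] "some" : PP
    [2,3] "liked" : (NP/N)\NP
  [3,5] S\(NP/N)   <
    [3,4] "plan" : NP
    [4,5] "from" : (S\(NP/N))\NP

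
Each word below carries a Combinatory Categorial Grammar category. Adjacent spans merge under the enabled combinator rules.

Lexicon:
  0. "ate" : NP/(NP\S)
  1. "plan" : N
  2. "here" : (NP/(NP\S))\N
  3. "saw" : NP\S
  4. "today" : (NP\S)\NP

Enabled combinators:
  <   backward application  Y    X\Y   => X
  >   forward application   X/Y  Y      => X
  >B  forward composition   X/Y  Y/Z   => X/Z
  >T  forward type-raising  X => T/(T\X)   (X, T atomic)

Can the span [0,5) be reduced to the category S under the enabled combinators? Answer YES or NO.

NP/(NP\S) N (NP/(NP\S))\N NP\S (NP\S)\NP
CKY chart[0,5] = {N/(N\NP), NP, NP/(NP\NP), PP/(PP\NP), S/(S\NP)}; S ∉ chart

NO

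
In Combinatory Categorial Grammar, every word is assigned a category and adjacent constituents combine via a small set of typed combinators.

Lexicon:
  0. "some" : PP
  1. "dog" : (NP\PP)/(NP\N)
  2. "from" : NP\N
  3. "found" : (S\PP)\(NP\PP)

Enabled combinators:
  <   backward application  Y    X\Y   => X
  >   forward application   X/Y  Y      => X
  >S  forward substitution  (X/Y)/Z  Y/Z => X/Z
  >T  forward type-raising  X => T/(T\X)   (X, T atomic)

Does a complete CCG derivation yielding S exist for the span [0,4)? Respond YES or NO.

YES

[0,4] S   <
  [0,1] "some" : PP
  [1,4] S\PP   <
    [1,3] NP\PP   >
      [1,2] "dog" : (NP\PP)/(NP\N)
      [2,3] "from" : NP\N
    [3,4] "found" : (S\PP)\(NP\PP)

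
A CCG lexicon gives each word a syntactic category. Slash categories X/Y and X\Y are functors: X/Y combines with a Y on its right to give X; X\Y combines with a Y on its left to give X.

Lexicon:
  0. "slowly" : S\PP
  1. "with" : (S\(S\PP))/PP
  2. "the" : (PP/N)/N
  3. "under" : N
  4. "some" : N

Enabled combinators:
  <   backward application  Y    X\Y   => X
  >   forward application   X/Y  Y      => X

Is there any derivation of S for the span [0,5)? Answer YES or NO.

YES

[0,5] S   <
  [0,1] "slowly" : S\PP
  [1,5] S\(S\PP)   >
    [1,2] "with" : (S\(S\PP))/PP
    [2,5] PP   >
      [2,4] PP/N   >
        [2,3] "the" : (PP/N)/N
        [3,4] "under" : N
      [4,5] "some" : N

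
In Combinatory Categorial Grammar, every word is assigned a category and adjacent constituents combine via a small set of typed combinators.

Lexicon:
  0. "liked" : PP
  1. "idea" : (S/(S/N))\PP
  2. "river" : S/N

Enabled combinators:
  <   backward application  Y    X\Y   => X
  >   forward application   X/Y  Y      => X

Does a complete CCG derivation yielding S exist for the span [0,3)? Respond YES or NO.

[0,3] S   >
  [0,2] S/(S/N)   <
    [0,1] "liked" : PP
    [1,2] "idea" : (S/(S/N))\PP
  [2,3] "river" : S/N

YES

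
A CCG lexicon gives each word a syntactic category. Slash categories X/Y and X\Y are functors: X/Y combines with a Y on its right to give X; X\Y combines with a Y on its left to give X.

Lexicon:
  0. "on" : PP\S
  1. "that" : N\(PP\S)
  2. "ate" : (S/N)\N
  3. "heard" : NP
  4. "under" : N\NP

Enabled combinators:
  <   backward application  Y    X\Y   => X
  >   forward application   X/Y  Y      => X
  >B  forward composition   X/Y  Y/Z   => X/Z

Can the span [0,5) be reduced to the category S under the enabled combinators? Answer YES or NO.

YES

[0,5] S   >
  [0,3] S/N   <
    [0,2] N   <
      [0,1] "on" : PP\S
      [1,2] "that" : N\(PP\S)
    [2,3] "ate" : (S/N)\N
  [3,5] N   <
    [3,4] "heard" : NP
    [4,5] "under" : N\NP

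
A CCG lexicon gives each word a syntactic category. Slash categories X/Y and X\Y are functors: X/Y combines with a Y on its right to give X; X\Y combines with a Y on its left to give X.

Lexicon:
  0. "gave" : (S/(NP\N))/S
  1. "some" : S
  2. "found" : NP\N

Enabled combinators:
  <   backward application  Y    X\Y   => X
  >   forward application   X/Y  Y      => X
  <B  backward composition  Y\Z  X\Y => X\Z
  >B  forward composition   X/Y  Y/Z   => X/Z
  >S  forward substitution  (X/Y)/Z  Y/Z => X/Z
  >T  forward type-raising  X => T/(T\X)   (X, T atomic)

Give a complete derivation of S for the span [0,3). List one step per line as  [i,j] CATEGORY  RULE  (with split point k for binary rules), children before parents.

[0,3] S   >
  [0,2] S/(NP\N)   >
    [0,1] "gave" : (S/(NP\N))/S
    [1,2] "some" : S
  [2,3] "found" : NP\N

[0,1] (S/(NP\N))/S  lex  "gave"
[1,2] S  lex  "some"
[0,2] S/(NP\N)  >  k=1
[2,3] NP\N  lex  "found"
[0,3] S  >  k=2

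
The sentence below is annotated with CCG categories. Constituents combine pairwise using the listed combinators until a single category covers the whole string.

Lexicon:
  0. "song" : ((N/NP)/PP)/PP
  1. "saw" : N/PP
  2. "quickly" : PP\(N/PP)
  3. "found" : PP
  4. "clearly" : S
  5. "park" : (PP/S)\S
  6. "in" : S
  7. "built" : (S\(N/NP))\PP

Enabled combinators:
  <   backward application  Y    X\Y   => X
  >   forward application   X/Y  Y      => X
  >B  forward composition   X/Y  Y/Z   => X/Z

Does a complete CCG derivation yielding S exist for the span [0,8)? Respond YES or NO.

[0,8] S   <
  [0,4] N/NP   >
    [0,3] (N/NP)/PP   >
      [0,1] "song" : ((N/NP)/PP)/PP
      [1,3] PP   <
        [1,2] "saw" : N/PP
        [2,3] "quickly" : PP\(N/PP)
    [3,4] "found" : PP
  [4,8] S\(N/NP)   <
    [4,7] PP   >
      [4,6] PP/S   <
        [4,5] "clearly" : S
        [5,6] "park" : (PP/S)\S
      [6,7] "in" : S
    [7,8] "built" : (S\(N/NP))\PP

YES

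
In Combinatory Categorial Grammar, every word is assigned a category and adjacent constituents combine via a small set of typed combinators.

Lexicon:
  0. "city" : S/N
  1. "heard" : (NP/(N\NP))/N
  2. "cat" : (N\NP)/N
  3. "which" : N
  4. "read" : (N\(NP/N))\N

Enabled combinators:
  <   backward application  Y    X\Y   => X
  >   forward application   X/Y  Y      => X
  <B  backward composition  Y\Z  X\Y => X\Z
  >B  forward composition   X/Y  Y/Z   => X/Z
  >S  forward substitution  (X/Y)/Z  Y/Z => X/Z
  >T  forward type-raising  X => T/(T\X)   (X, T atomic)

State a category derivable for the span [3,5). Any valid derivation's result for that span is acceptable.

N\(NP/N)

[0,5] S   >
  [0,1] "city" : S/N
  [1,5] N   <
    [1,3] NP/N   >S
      [1,2] "heard" : (NP/(N\NP))/N
      [2,3] "cat" : (N\NP)/N
    [3,5] N\(NP/N)   <
      [3,4] "which" : N
      [4,5] "read" : (N\(NP/N))\N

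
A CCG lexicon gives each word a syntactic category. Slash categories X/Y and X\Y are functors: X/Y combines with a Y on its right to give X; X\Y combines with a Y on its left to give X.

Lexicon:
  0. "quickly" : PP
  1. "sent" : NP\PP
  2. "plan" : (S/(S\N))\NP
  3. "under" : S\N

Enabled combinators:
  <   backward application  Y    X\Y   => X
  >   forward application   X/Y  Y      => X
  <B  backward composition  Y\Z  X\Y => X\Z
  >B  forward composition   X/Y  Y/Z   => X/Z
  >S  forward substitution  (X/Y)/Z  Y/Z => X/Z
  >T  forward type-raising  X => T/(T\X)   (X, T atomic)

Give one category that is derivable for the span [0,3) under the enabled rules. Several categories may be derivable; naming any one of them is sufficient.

S/(S\N)

[0,4] S   >
  [0,3] S/(S\N)   <
    [0,2] NP   <
      [0,1] "quickly" : PP
      [1,2] "sent" : NP\PP
    [2,3] "plan" : (S/(S\N))\NP
  [3,4] "under" : S\N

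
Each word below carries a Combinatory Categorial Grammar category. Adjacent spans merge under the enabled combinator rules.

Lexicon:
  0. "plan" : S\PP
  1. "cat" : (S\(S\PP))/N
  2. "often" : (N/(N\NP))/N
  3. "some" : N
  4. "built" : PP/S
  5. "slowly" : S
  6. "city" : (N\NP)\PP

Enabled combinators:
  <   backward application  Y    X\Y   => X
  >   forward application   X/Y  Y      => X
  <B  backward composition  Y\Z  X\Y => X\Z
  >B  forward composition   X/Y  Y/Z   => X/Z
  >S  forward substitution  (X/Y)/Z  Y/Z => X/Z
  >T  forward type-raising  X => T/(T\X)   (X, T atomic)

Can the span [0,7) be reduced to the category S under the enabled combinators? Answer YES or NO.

YES

[0,7] S   <
  [0,1] "plan" : S\PP
  [1,7] S\(S\PP)   >
    [1,2] "cat" : (S\(S\PP))/N
    [2,7] N   >
      [2,4] N/(N\NP)   >
        [2,3] "often" : (N/(N\NP))/N
        [3,4] "some" : N
      [4,7] N\NP   <
        [4,6] PP   >
          [4,5] "built" : PP/S
          [5,6] "slowly" : S
        [6,7] "city" : (N\NP)\PP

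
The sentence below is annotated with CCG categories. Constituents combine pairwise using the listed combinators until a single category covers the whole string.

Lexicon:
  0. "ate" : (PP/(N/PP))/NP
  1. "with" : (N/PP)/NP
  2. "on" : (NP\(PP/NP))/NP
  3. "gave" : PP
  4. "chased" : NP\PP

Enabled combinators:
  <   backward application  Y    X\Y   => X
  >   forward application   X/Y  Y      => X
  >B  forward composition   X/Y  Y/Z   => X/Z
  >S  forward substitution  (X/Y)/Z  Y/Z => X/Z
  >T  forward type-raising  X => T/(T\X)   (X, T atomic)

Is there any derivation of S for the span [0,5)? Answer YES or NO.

(PP/(N/PP))/NP (N/PP)/NP (NP\(PP/NP))/NP PP NP\PP
CKY chart[0,5] = {N/(N\NP), NP, NP/(NP\NP), PP/(PP\NP), S/(S\NP)}; S ∉ chart

NO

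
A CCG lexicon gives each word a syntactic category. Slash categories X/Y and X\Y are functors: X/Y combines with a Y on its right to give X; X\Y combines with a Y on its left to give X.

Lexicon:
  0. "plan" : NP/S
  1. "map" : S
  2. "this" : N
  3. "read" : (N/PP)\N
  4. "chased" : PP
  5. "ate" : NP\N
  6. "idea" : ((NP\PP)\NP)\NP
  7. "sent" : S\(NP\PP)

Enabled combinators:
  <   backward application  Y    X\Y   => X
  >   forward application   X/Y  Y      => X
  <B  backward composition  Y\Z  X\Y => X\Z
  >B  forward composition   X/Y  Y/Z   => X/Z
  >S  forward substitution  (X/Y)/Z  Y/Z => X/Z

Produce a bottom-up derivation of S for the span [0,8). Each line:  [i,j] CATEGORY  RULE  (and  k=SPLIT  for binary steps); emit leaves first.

[0,8] S   <
  [0,2] NP   >
    [0,1] "plan" : NP/S
    [1,2] "map" : S
  [2,8] S\NP   <B
    [2,7] (NP\PP)\NP   <
      [2,6] NP   <
        [2,5] N   >
          [2,4] N/PP   <
            [2,3] "this" : N
            [3,4] "read" : (N/PP)\N
          [4,5] "chased" : PP
        [5,6] "ate" : NP\N
      [6,7] "idea" : ((NP\PP)\NP)\NP
    [7,8] "sent" : S\(NP\PP)

[0,1] NP/S  lex  "plan"
[1,2] S  lex  "map"
[0,2] NP  >  k=1
[2,3] N  lex  "this"
[3,4] (N/PP)\N  lex  "read"
[2,4] N/PP  <  k=3
[4,5] PP  lex  "chased"
[2,5] N  >  k=4
[5,6] NP\N  lex  "ate"
[2,6] NP  <  k=5
[6,7] ((NP\PP)\NP)\NP  lex  "idea"
[2,7] (NP\PP)\NP  <  k=6
[7,8] S\(NP\PP)  lex  "sent"
[2,8] S\NP  <B  k=7
[0,8] S  <  k=2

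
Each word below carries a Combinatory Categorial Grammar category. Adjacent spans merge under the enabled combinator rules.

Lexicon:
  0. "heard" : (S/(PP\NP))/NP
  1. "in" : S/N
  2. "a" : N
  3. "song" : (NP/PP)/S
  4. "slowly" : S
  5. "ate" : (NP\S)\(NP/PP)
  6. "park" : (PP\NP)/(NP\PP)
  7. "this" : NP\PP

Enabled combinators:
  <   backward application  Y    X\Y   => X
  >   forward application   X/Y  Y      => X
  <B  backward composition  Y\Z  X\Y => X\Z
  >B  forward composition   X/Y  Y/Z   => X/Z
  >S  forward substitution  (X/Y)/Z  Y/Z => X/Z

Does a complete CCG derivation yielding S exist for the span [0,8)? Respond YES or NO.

[0,8] S   >
  [0,6] S/(PP\NP)   >
    [0,1] "heard" : (S/(PP\NP))/NP
    [1,6] NP   <
      [1,3] S   >
        [1,2] "in" : S/N
        [2,3] "a" : N
      [3,6] NP\S   <
        [3,5] NP/PP   >
          [3,4] "song" : (NP/PP)/S
          [4,5] "slowly" : S
        [5,6] "ate" : (NP\S)\(NP/PP)
  [6,8] PP\NP   >
    [6,7] "park" : (PP\NP)/(NP\PP)
    [7,8] "this" : NP\PP

YES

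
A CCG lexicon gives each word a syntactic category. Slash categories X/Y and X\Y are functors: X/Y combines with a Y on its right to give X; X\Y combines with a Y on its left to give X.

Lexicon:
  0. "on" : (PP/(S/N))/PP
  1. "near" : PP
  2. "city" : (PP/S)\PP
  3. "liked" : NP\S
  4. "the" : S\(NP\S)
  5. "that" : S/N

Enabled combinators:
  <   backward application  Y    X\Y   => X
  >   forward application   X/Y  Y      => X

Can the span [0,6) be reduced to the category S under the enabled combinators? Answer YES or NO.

NO

(PP/(S/N))/PP PP (PP/S)\PP NP\S S\(NP\S) S/N
CKY chart[0,6] = {PP}; S ∉ chart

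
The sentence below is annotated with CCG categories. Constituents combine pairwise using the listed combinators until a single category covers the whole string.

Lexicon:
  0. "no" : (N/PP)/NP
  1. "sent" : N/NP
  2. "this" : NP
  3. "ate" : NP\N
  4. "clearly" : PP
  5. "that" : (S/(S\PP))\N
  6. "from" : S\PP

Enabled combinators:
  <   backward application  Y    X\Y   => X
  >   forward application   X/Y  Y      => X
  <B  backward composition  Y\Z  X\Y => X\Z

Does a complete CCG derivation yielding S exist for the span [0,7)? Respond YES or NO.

YES

[0,7] S   >
  [0,6] S/(S\PP)   <
    [0,5] N   >
      [0,4] N/PP   >
        [0,1] "no" : (N/PP)/NP
        [1,4] NP   <
          [1,3] N   >
            [1,2] "sent" : N/NP
            [2,3] "this" : NP
          [3,4] "ate" : NP\N
      [4,5] "clearly" : PP
    [5,6] "that" : (S/(S\PP))\N
  [6,7] "from" : S\PP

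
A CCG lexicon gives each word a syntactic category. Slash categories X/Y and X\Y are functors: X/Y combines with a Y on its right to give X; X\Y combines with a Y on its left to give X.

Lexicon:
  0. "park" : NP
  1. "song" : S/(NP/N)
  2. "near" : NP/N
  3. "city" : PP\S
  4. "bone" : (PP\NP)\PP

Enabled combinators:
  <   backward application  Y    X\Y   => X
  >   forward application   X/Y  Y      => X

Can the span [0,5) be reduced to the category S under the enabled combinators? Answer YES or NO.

NO

NP S/(NP/N) NP/N PP\S (PP\NP)\PP
CKY chart[0,5] = {PP}; S ∉ chart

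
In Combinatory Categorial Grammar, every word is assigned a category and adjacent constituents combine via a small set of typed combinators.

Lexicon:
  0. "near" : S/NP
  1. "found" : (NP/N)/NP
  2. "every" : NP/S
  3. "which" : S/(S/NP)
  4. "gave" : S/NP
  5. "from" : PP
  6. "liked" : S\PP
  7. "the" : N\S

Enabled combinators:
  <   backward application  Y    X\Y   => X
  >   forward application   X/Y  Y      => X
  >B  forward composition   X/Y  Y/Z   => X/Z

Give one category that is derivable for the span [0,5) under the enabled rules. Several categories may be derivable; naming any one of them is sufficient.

S/N

[0,8] S   >
  [0,5] S/N   >B
    [0,1] "near" : S/NP
    [1,5] NP/N   >
      [1,2] "found" : (NP/N)/NP
      [2,5] NP   >
        [2,3] "every" : NP/S
        [3,5] S   >
          [3,4] "which" : S/(S/NP)
          [4,5] "gave" : S/NP
  [5,8] N   <
    [5,7] S   <
      [5,6] "from" : PP
      [6,7] "liked" : S\PP
    [7,8] "the" : N\S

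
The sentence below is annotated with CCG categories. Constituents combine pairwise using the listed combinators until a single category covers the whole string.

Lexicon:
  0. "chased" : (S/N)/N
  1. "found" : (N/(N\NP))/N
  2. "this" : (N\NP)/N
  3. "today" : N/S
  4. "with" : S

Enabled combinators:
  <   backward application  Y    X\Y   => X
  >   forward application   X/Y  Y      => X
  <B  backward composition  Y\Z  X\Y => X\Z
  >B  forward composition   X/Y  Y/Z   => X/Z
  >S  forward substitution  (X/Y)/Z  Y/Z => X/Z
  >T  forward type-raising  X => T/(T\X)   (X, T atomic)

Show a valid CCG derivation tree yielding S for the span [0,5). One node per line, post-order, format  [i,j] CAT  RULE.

[0,5] S   >
  [0,3] S/N   >S
    [0,1] "chased" : (S/N)/N
    [1,3] N/N   >S
      [1,2] "found" : (N/(N\NP))/N
      [2,3] "this" : (N\NP)/N
  [3,5] N   >
    [3,4] "today" : N/S
    [4,5] "with" : S

[0,1] (S/N)/N  lex  "chased"
[1,2] (N/(N\NP))/N  lex  "found"
[2,3] (N\NP)/N  lex  "this"
[1,3] N/N  >S  k=2
[0,3] S/N  >S  k=1
[3,4] N/S  lex  "today"
[4,5] S  lex  "with"
[3,5] N  >  k=4
[0,5] S  >  k=3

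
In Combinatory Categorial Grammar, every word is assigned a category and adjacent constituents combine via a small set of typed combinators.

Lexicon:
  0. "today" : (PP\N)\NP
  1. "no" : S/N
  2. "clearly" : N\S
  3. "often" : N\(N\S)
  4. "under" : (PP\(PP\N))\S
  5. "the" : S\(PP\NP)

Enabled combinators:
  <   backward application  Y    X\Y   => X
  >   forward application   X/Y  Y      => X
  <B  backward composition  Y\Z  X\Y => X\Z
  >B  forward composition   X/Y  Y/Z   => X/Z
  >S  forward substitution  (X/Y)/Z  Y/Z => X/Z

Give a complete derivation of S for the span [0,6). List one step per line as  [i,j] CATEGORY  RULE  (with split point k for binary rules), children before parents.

[0,1] (PP\N)\NP  lex  "today"
[1,2] S/N  lex  "no"
[2,3] N\S  lex  "clearly"
[3,4] N\(N\S)  lex  "often"
[2,4] N  <  k=3
[1,4] S  >  k=2
[4,5] (PP\(PP\N))\S  lex  "under"
[1,5] PP\(PP\N)  <  k=4
[0,5] PP\NP  <B  k=1
[5,6] S\(PP\NP)  lex  "the"
[0,6] S  <  k=5

[0,6] S   <
  [0,5] PP\NP   <B
    [0,1] "today" : (PP\N)\NP
    [1,5] PP\(PP\N)   <
      [1,4] S   >
        [1,2] "no" : S/N
        [2,4] N   <
          [2,3] "clearly" : N\S
          [3,4] "often" : N\(N\S)
      [4,5] "under" : (PP\(PP\N))\S
  [5,6] "the" : S\(PP\NP)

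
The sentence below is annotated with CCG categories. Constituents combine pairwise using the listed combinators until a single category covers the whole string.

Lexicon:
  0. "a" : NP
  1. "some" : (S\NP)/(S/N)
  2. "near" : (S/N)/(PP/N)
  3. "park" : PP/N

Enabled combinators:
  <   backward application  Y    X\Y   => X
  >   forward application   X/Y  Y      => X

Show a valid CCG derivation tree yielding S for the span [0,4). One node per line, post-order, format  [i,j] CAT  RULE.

[0,4] S   <
  [0,1] "a" : NP
  [1,4] S\NP   >
    [1,2] "some" : (S\NP)/(S/N)
    [2,4] S/N   >
      [2,3] "near" : (S/N)/(PP/N)
      [3,4] "park" : PP/N

[0,1] NP  lex  "a"
[1,2] (S\NP)/(S/N)  lex  "some"
[2,3] (S/N)/(PP/N)  lex  "near"
[3,4] PP/N  lex  "park"
[2,4] S/N  >  k=3
[1,4] S\NP  >  k=2
[0,4] S  <  k=1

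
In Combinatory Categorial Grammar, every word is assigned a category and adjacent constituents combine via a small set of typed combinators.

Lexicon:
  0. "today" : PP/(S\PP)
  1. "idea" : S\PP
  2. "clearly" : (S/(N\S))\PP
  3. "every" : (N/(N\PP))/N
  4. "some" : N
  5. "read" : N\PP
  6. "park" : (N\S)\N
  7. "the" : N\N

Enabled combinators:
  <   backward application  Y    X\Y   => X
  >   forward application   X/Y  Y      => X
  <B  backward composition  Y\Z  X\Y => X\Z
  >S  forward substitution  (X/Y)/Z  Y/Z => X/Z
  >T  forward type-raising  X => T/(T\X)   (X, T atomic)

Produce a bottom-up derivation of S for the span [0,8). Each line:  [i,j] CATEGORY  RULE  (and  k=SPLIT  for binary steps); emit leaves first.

[0,8] S   >
  [0,3] S/(N\S)   <
    [0,2] PP   >
      [0,1] "today" : PP/(S\PP)
      [1,2] "idea" : S\PP
    [2,3] "clearly" : (S/(N\S))\PP
  [3,8] N\S   <B
    [3,7] N\S   <
      [3,6] N   >
        [3,5] N/(N\PP)   >
          [3,4] "every" : (N/(N\PP))/N
          [4,5] "some" : N
        [5,6] "read" : N\PP
      [6,7] "park" : (N\S)\N
    [7,8] "the" : N\N

[0,1] PP/(S\PP)  lex  "today"
[1,2] S\PP  lex  "idea"
[0,2] PP  >  k=1
[2,3] (S/(N\S))\PP  lex  "clearly"
[0,3] S/(N\S)  <  k=2
[3,4] (N/(N\PP))/N  lex  "every"
[4,5] N  lex  "some"
[3,5] N/(N\PP)  >  k=4
[5,6] N\PP  lex  "read"
[3,6] N  >  k=5
[6,7] (N\S)\N  lex  "park"
[3,7] N\S  <  k=6
[7,8] N\N  lex  "the"
[3,8] N\S  <B  k=7
[0,8] S  >  k=3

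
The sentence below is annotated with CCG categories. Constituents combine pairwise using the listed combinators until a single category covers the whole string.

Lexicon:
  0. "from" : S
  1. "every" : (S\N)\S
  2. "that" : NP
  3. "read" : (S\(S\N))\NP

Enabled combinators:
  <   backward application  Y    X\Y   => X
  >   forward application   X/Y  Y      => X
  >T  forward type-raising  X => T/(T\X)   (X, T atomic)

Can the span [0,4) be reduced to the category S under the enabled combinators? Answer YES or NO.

YES

[0,4] S   <
  [0,2] S\N   <
    [0,1] "from" : S
    [1,2] "every" : (S\N)\S
  [2,4] S\(S\N)   <
    [2,3] "that" : NP
    [3,4] "read" : (S\(S\N))\NP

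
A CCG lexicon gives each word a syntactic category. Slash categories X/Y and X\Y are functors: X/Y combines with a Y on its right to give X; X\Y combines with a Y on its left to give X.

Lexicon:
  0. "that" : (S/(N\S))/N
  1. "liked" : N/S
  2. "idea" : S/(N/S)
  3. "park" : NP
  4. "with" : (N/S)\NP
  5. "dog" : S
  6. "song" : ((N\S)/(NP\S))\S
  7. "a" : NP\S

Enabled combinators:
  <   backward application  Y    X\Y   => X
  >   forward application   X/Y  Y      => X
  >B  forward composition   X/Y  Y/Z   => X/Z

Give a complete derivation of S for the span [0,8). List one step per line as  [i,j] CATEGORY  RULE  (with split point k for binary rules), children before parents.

[0,1] (S/(N\S))/N  lex  "that"
[1,2] N/S  lex  "liked"
[2,3] S/(N/S)  lex  "idea"
[3,4] NP  lex  "park"
[4,5] (N/S)\NP  lex  "with"
[3,5] N/S  <  k=4
[2,5] S  >  k=3
[1,5] N  >  k=2
[0,5] S/(N\S)  >  k=1
[5,6] S  lex  "dog"
[6,7] ((N\S)/(NP\S))\S  lex  "song"
[5,7] (N\S)/(NP\S)  <  k=6
[7,8] NP\S  lex  "a"
[5,8] N\S  >  k=7
[0,8] S  >  k=5

[0,8] S   >
  [0,5] S/(N\S)   >
    [0,1] "that" : (S/(N\S))/N
    [1,5] N   >
      [1,2] "liked" : N/S
      [2,5] S   >
        [2,3] "idea" : S/(N/S)
        [3,5] N/S   <
          [3,4] "park" : NP
          [4,5] "with" : (N/S)\NP
  [5,8] N\S   >
    [5,7] (N\S)/(NP\S)   <
      [5,6] "dog" : S
      [6,7] "song" : ((N\S)/(NP\S))\S
    [7,8] "a" : NP\S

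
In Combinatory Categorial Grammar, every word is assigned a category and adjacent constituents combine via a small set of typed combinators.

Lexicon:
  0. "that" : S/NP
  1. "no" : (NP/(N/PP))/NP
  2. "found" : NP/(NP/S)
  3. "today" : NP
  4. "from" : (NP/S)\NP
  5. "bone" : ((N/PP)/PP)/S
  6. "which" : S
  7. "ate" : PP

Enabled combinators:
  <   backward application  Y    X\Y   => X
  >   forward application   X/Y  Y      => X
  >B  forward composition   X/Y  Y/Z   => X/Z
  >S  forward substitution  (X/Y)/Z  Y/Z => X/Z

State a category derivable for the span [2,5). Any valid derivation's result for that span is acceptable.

[0,8] S   >
  [0,1] "that" : S/NP
  [1,8] NP   >
    [1,5] NP/(N/PP)   >
      [1,2] "no" : (NP/(N/PP))/NP
      [2,5] NP   >
        [2,3] "found" : NP/(NP/S)
        [3,5] NP/S   <
          [3,4] "today" : NP
          [4,5] "from" : (NP/S)\NP
    [5,8] N/PP   >
      [5,7] (N/PP)/PP   >
        [5,6] "bone" : ((N/PP)/PP)/S
        [6,7] "which" : S
      [7,8] "ate" : PP

NP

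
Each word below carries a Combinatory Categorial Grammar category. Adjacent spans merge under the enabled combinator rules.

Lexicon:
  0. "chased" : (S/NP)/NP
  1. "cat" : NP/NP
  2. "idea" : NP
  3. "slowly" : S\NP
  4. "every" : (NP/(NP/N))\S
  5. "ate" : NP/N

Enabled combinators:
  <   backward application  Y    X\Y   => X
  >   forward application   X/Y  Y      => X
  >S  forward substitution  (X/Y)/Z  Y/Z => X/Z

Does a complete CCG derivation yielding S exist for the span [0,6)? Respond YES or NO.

[0,6] S   >
  [0,2] S/NP   >S
    [0,1] "chased" : (S/NP)/NP
    [1,2] "cat" : NP/NP
  [2,6] NP   >
    [2,5] NP/(NP/N)   <
      [2,4] S   <
        [2,3] "idea" : NP
        [3,4] "slowly" : S\NP
      [4,5] "every" : (NP/(NP/N))\S
    [5,6] "ate" : NP/N

YES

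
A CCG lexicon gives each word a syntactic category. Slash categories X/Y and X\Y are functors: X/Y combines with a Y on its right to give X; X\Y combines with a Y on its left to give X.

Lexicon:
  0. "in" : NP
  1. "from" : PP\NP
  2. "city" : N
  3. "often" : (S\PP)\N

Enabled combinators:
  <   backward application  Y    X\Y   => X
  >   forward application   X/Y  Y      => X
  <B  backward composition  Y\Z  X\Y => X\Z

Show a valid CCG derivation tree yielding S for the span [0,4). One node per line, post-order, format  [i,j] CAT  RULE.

[0,1] NP  lex  "in"
[1,2] PP\NP  lex  "from"
[0,2] PP  <  k=1
[2,3] N  lex  "city"
[3,4] (S\PP)\N  lex  "often"
[2,4] S\PP  <  k=3
[0,4] S  <  k=2

[0,4] S   <
  [0,2] PP   <
    [0,1] "in" : NP
    [1,2] "from" : PP\NP
  [2,4] S\PP   <
    [2,3] "city" : N
    [3,4] "often" : (S\PP)\N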